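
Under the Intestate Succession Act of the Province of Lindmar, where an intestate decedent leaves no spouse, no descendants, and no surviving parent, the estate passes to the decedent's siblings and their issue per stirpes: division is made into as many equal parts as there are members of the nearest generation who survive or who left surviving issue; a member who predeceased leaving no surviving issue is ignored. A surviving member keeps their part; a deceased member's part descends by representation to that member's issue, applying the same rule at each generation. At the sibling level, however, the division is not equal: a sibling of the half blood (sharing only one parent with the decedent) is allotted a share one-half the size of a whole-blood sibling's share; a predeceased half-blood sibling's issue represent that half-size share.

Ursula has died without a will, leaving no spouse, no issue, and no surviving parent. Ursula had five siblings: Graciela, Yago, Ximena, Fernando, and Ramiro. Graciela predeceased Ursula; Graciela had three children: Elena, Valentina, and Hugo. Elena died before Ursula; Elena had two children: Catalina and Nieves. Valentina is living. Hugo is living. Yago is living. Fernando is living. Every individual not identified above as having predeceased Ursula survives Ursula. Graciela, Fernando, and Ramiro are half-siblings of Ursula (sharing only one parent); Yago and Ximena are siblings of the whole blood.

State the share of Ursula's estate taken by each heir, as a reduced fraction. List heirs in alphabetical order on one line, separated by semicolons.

Catalina 1/42; Fernando 1/7; Hugo 1/21; Nieves 1/42; Ramiro 1/7; Valentina 1/21; Ximena 2/7; Yago 2/7

No spouse, descendants, or parent survives, so the estate passes to Ursula's siblings per stirpes.
Half-blood siblings count for one-half the weight of whole-blood siblings at the initial division.
Dividing 1 in proportion to weights (total weight 7/2): Graciela (weight 1/2) → 1/7; Yago (weight 1) → 2/7; Ximena (weight 1) → 2/7; Fernando (weight 1/2) → 1/7; Ramiro (weight 1/2) → 1/7.
Graciela predeceased; the 1/7 allotted to Graciela's branch passes to Graciela's issue by representation.
The 1/7 is divided into 3 equal shares of 1/21 among Elena, Valentina, Hugo.
Elena predeceased; the 1/21 allotted to Elena's branch passes to Elena's issue by representation.
The 1/21 is divided into 2 equal shares of 1/42 among Catalina, Nieves.
Catalina is living and takes 1/42.
Nieves is living and takes 1/42.
Valentina is living and takes 1/21.
Hugo is living and takes 1/21.
Yago is living and takes 2/7.
Ximena is living and takes 2/7.
Fernando is living and takes 1/7.
Ramiro is living and takes 1/7.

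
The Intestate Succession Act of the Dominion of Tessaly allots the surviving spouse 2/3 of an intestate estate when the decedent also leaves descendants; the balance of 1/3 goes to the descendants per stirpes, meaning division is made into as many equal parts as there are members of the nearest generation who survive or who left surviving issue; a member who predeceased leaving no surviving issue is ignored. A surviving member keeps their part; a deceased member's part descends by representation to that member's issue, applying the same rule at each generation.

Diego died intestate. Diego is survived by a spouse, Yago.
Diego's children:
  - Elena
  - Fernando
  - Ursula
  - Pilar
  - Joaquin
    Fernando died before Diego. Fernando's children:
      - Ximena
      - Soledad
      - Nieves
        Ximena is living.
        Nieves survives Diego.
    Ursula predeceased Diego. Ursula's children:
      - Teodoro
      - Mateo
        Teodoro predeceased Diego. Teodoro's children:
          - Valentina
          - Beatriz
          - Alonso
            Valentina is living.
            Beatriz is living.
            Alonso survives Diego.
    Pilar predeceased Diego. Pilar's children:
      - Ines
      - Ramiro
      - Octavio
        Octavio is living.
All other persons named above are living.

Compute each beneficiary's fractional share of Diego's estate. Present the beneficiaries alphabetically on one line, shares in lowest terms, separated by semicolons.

Alonso 1/90; Beatriz 1/90; Elena 1/15; Ines 1/45; Joaquin 1/15; Mateo 1/30; Nieves 1/45; Octavio 1/45; Ramiro 1/45; Soledad 1/45; Valentina 1/90; Ximena 1/45; Yago 2/3

Yago, as surviving spouse, takes 2/3.
The remaining 1/3 passes to Diego's descendants per stirpes.
The 1/3 is divided into 5 equal shares of 1/15 among Elena, Fernando, Ursula, Pilar, Joaquin.
Elena is living and takes 1/15.
Fernando predeceased; the 1/15 allotted to Fernando's branch passes to Fernando's issue by representation.
The 1/15 is divided into 3 equal shares of 1/45 among Ximena, Soledad, Nieves.
Ximena is living and takes 1/45.
Soledad is living and takes 1/45.
Nieves is living and takes 1/45.
Ursula predeceased; the 1/15 allotted to Ursula's branch passes to Ursula's issue by representation.
The 1/15 is divided into 2 equal shares of 1/30 among Teodoro, Mateo.
Teodoro predeceased; the 1/30 allotted to Teodoro's branch passes to Teodoro's issue by representation.
The 1/30 is divided into 3 equal shares of 1/90 among Valentina, Beatriz, Alonso.
Valentina is living and takes 1/90.
Beatriz is living and takes 1/90.
Alonso is living and takes 1/90.
Mateo is living and takes 1/30.
Pilar predeceased; the 1/15 allotted to Pilar's branch passes to Pilar's issue by representation.
The 1/15 is divided into 3 equal shares of 1/45 among Ines, Ramiro, Octavio.
Ines is living and takes 1/45.
Ramiro is living and takes 1/45.
Octavio is living and takes 1/45.
Joaquin is living and takes 1/15.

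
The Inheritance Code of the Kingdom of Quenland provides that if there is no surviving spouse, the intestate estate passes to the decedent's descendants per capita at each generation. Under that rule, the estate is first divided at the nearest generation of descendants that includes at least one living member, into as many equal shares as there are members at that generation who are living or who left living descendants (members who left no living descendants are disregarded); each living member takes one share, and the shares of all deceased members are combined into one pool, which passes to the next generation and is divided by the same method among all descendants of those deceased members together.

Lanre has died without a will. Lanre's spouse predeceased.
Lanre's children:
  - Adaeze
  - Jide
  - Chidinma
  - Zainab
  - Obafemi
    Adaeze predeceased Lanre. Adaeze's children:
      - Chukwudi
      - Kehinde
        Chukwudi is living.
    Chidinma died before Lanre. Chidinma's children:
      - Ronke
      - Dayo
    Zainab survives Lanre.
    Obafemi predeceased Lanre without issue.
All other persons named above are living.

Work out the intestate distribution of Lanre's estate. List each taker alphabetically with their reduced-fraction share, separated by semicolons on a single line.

There is no surviving spouse, so the entire estate passes to Lanre's descendants per capita at each generation.
At generation 1 (Adaeze, Jide, Chidinma, Zainab) there are 4 shares of (1)/4 = 1/4 each.
Living: Jide and Zainab — each takes 1/4.
Deceased: Adaeze and Chidinma. Their combined 1/2 is pooled and carried to generation 2.
At generation 2 (Chukwudi, Kehinde, Ronke, Dayo) there are 4 shares of (1/2)/4 = 1/8 each.
Living: Chukwudi, Kehinde, Ronke, and Dayo — each takes 1/8.

Chukwudi 1/8; Dayo 1/8; Jide 1/4; Kehinde 1/8; Ronke 1/8; Zainab 1/4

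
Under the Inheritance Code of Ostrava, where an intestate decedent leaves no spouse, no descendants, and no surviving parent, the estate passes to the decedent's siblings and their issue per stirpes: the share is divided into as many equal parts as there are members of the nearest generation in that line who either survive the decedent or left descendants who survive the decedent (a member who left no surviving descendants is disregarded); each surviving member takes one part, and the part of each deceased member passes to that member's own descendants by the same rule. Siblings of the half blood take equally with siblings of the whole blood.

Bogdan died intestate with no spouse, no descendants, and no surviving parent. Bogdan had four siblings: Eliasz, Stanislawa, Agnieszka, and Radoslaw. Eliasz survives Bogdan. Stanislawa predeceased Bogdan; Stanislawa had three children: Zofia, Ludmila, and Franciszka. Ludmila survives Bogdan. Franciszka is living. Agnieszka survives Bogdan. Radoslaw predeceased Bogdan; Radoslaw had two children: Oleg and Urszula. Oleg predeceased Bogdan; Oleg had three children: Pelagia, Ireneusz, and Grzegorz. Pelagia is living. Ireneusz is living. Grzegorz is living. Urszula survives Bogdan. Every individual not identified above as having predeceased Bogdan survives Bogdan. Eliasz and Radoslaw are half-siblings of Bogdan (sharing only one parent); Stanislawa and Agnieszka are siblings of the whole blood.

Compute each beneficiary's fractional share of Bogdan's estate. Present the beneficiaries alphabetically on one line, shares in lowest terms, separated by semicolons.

Agnieszka 1/4; Eliasz 1/4; Franciszka 1/12; Grzegorz 1/24; Ireneusz 1/24; Ludmila 1/12; Pelagia 1/24; Urszula 1/8; Zofia 1/12

No spouse, descendants, or parent survives, so the estate passes to Bogdan's siblings per stirpes.
Half-blood and whole-blood siblings take equally under the stated rule.
The estate is divided into 4 equal shares of 1/4 among Eliasz, Stanislawa, Agnieszka, Radoslaw.
Eliasz is living and takes 1/4.
Stanislawa predeceased; the 1/4 allotted to Stanislawa's branch passes to Stanislawa's issue by representation.
The 1/4 is divided into 3 equal shares of 1/12 among Zofia, Ludmila, Franciszka.
Zofia is living and takes 1/12.
Ludmila is living and takes 1/12.
Franciszka is living and takes 1/12.
Agnieszka is living and takes 1/4.
Radoslaw predeceased; the 1/4 allotted to Radoslaw's branch passes to Radoslaw's issue by representation.
The 1/4 is divided into 2 equal shares of 1/8 among Oleg, Urszula.
Oleg predeceased; the 1/8 allotted to Oleg's branch passes to Oleg's issue by representation.
The 1/8 is divided into 3 equal shares of 1/24 among Pelagia, Ireneusz, Grzegorz.
Pelagia is living and takes 1/24.
Ireneusz is living and takes 1/24.
Grzegorz is living and takes 1/24.
Urszula is living and takes 1/8.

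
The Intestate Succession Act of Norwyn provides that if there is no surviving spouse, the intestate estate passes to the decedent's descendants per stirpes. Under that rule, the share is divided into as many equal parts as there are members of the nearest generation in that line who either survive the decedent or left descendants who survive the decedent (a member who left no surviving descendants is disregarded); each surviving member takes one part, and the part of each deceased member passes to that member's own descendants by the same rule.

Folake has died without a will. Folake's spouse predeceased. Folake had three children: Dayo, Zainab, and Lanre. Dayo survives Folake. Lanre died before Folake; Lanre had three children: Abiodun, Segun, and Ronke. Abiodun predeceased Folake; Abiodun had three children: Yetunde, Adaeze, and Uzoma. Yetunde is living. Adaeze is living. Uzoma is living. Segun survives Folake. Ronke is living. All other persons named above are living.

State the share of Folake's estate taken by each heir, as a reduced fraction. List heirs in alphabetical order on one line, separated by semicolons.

Adaeze 1/27; Dayo 1/3; Ronke 1/9; Segun 1/9; Uzoma 1/27; Yetunde 1/27; Zainab 1/3

There is no surviving spouse, so the entire estate passes to Folake's descendants per stirpes.
The estate is divided into 3 equal shares of 1/3 among Dayo, Zainab, Lanre.
Dayo is living and takes 1/3.
Zainab is living and takes 1/3.
Lanre predeceased; the 1/3 allotted to Lanre's branch passes to Lanre's issue by representation.
The 1/3 is divided into 3 equal shares of 1/9 among Abiodun, Segun, Ronke.
Abiodun predeceased; the 1/9 allotted to Abiodun's branch passes to Abiodun's issue by representation.
The 1/9 is divided into 3 equal shares of 1/27 among Yetunde, Adaeze, Uzoma.
Yetunde is living and takes 1/27.
Adaeze is living and takes 1/27.
Uzoma is living and takes 1/27.
Segun is living and takes 1/9.
Ronke is living and takes 1/9.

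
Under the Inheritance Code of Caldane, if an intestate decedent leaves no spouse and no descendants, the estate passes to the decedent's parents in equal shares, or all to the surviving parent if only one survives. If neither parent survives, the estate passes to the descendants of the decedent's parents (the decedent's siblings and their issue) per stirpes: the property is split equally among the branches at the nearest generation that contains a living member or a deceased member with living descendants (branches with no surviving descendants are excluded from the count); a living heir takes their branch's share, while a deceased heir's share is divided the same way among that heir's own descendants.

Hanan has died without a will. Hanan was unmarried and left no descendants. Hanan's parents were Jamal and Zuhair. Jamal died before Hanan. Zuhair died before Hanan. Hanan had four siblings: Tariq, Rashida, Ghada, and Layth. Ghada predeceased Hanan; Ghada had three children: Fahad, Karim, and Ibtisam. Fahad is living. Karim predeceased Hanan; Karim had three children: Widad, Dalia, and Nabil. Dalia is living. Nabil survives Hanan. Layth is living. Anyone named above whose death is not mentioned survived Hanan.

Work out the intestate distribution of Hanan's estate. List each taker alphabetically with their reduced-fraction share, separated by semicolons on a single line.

Dalia 1/36; Fahad 1/12; Ibtisam 1/12; Layth 1/4; Nabil 1/36; Rashida 1/4; Tariq 1/4; Widad 1/36

Neither parent survives and there are no descendants, so the estate passes to Hanan's siblings and their issue per stirpes.
The estate is divided into 4 equal shares of 1/4 among Tariq, Rashida, Ghada, Layth.
Tariq is living and takes 1/4.
Rashida is living and takes 1/4.
Ghada predeceased; the 1/4 allotted to Ghada's branch passes to Ghada's issue by representation.
The 1/4 is divided into 3 equal shares of 1/12 among Fahad, Karim, Ibtisam.
Fahad is living and takes 1/12.
Karim predeceased; the 1/12 allotted to Karim's branch passes to Karim's issue by representation.
The 1/12 is divided into 3 equal shares of 1/36 among Widad, Dalia, Nabil.
Widad is living and takes 1/36.
Dalia is living and takes 1/36.
Nabil is living and takes 1/36.
Ibtisam is living and takes 1/12.
Layth is living and takes 1/4.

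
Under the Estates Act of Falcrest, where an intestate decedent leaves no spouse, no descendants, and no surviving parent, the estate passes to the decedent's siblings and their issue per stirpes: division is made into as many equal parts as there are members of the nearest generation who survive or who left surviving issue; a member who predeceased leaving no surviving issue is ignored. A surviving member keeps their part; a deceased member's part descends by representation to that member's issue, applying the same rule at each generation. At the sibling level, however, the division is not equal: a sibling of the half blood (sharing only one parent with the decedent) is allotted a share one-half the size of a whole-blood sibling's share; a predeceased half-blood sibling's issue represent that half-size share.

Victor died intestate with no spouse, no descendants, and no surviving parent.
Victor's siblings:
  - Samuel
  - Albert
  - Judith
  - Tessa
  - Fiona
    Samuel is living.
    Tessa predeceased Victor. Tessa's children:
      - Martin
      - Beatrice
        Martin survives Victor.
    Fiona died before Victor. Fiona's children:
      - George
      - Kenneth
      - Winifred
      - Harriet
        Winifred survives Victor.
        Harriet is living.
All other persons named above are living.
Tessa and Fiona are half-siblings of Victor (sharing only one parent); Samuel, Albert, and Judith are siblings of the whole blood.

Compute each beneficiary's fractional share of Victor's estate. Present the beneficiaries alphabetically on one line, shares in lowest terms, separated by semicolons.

No spouse, descendants, or parent survives, so the estate passes to Victor's siblings per stirpes.
Half-blood siblings count for one-half the weight of whole-blood siblings at the initial division.
Dividing 1 in proportion to weights (total weight 4): Samuel (weight 1) → 1/4; Albert (weight 1) → 1/4; Judith (weight 1) → 1/4; Tessa (weight 1/2) → 1/8; Fiona (weight 1/2) → 1/8.
Samuel is living and takes 1/4.
Albert is living and takes 1/4.
Judith is living and takes 1/4.
Tessa predeceased; the 1/8 allotted to Tessa's branch passes to Tessa's issue by representation.
The 1/8 is divided into 2 equal shares of 1/16 among Martin, Beatrice.
Martin is living and takes 1/16.
Beatrice is living and takes 1/16.
Fiona predeceased; the 1/8 allotted to Fiona's branch passes to Fiona's issue by representation.
The 1/8 is divided into 4 equal shares of 1/32 among George, Kenneth, Winifred, Harriet.
George is living and takes 1/32.
Kenneth is living and takes 1/32.
Winifred is living and takes 1/32.
Harriet is living and takes 1/32.

Albert 1/4; Beatrice 1/16; George 1/32; Harriet 1/32; Judith 1/4; Kenneth 1/32; Martin 1/16; Samuel 1/4; Winifred 1/32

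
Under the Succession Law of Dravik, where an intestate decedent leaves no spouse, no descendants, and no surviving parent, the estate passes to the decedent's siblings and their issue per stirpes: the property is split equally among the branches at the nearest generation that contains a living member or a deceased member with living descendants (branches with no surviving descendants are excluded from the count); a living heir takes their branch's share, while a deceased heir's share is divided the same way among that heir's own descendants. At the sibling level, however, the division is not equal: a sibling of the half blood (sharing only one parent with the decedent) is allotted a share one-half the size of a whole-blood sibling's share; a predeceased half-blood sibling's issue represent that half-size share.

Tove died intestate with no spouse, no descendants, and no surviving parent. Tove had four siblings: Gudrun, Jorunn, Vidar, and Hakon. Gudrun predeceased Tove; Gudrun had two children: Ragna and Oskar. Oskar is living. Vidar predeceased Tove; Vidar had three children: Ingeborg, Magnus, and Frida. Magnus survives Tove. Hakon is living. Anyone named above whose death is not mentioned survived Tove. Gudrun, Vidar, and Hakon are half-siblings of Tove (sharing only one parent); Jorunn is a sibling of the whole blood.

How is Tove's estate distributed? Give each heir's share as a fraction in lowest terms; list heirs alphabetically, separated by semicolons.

Frida 1/15; Hakon 1/5; Ingeborg 1/15; Jorunn 2/5; Magnus 1/15; Oskar 1/10; Ragna 1/10

No spouse, descendants, or parent survives, so the estate passes to Tove's siblings per stirpes.
Half-blood siblings count for one-half the weight of whole-blood siblings at the initial division.
Dividing 1 in proportion to weights (total weight 5/2): Gudrun (weight 1/2) → 1/5; Jorunn (weight 1) → 2/5; Vidar (weight 1/2) → 1/5; Hakon (weight 1/2) → 1/5.
Gudrun predeceased; the 1/5 allotted to Gudrun's branch passes to Gudrun's issue by representation.
The 1/5 is divided into 2 equal shares of 1/10 among Ragna, Oskar.
Ragna is living and takes 1/10.
Oskar is living and takes 1/10.
Jorunn is living and takes 2/5.
Vidar predeceased; the 1/5 allotted to Vidar's branch passes to Vidar's issue by representation.
The 1/5 is divided into 3 equal shares of 1/15 among Ingeborg, Magnus, Frida.
Ingeborg is living and takes 1/15.
Magnus is living and takes 1/15.
Frida is living and takes 1/15.
Hakon is living and takes 1/5.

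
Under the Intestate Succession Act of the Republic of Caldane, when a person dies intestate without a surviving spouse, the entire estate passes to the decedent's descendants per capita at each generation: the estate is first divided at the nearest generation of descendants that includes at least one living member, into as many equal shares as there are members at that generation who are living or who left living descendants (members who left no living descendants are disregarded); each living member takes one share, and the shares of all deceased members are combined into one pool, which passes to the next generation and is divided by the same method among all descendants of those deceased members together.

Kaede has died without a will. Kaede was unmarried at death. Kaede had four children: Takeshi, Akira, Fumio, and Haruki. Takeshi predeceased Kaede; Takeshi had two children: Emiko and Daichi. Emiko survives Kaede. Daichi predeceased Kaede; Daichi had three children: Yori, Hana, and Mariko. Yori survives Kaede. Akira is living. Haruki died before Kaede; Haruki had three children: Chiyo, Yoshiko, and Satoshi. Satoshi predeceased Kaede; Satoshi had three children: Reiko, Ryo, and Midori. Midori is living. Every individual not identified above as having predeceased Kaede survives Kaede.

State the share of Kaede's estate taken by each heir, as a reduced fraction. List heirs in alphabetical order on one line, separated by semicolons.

There is no surviving spouse, so the entire estate passes to Kaede's descendants per capita at each generation.
At generation 1 (Takeshi, Akira, Fumio, Haruki) there are 4 shares of (1)/4 = 1/4 each.
Living: Akira and Fumio — each takes 1/4.
Deceased: Takeshi and Haruki. Their combined 1/2 is pooled and carried to generation 2.
At generation 2 (Emiko, Daichi, Chiyo, Yoshiko, Satoshi) there are 5 shares of (1/2)/5 = 1/10 each.
Living: Emiko, Chiyo, and Yoshiko — each takes 1/10.
Deceased: Daichi and Satoshi. Their combined 1/5 is pooled and carried to generation 3.
At generation 3 (Yori, Hana, Mariko, Reiko, Ryo, Midori) there are 6 shares of (1/5)/6 = 1/30 each.
Living: Yori, Hana, Mariko, Reiko, Ryo, and Midori — each takes 1/30.

Akira 1/4; Chiyo 1/10; Emiko 1/10; Fumio 1/4; Hana 1/30; Mariko 1/30; Midori 1/30; Reiko 1/30; Ryo 1/30; Yori 1/30; Yoshiko 1/10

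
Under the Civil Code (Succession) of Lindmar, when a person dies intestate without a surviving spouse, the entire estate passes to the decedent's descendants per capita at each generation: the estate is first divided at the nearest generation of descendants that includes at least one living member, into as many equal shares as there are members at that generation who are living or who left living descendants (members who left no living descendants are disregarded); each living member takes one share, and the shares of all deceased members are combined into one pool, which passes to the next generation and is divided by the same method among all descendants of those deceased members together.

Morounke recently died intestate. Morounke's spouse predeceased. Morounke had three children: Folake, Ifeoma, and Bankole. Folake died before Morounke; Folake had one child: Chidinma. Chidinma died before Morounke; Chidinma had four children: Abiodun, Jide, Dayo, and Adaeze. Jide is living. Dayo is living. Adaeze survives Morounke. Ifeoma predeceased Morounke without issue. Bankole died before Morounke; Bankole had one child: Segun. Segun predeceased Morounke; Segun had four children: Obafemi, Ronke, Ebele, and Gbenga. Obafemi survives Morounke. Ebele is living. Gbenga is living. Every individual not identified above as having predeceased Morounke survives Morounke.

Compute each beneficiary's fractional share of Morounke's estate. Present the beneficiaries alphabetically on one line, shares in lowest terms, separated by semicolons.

Abiodun 1/8; Adaeze 1/8; Dayo 1/8; Ebele 1/8; Gbenga 1/8; Jide 1/8; Obafemi 1/8; Ronke 1/8

There is no surviving spouse, so the entire estate passes to Morounke's descendants per capita at each generation.
No one at generation 1 (Folake, Bankole) is living; moving to the next generation.
No one at generation 2 (Chidinma, Segun) is living; moving to the next generation.
At generation 3 (Abiodun, Jide, Dayo, Adaeze, Obafemi, Ronke, Ebele, Gbenga) there are 8 shares of (1)/8 = 1/8 each.
Living: Abiodun, Jide, Dayo, Adaeze, Obafemi, Ronke, Ebele, and Gbenga — each takes 1/8.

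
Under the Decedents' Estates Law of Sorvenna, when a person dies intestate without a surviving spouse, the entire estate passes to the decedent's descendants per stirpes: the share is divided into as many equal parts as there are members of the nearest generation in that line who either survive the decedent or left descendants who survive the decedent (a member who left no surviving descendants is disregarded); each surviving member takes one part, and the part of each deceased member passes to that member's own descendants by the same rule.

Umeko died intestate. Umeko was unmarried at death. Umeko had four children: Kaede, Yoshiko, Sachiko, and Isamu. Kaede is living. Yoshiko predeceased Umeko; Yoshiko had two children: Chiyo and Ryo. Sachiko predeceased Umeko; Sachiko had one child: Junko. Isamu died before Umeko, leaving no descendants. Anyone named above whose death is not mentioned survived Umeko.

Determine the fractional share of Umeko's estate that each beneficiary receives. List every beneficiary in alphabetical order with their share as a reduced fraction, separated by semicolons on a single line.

There is no surviving spouse, so the entire estate passes to Umeko's descendants per stirpes.
Isamu left no surviving issue, so that branch lapses and is disregarded.
The estate is divided into 3 equal shares of 1/3 among Kaede, Yoshiko, Sachiko.
Kaede is living and takes 1/3.
Yoshiko predeceased; the 1/3 allotted to Yoshiko's branch passes to Yoshiko's issue by representation.
The 1/3 is divided into 2 equal shares of 1/6 among Chiyo, Ryo.
Chiyo is living and takes 1/6.
Ryo is living and takes 1/6.
Sachiko predeceased; the 1/3 allotted to Sachiko's branch passes to Sachiko's issue by representation.
Junko is the sole taker at this level and receives the full 1/3.

Chiyo 1/6; Junko 1/3; Kaede 1/3; Ryo 1/6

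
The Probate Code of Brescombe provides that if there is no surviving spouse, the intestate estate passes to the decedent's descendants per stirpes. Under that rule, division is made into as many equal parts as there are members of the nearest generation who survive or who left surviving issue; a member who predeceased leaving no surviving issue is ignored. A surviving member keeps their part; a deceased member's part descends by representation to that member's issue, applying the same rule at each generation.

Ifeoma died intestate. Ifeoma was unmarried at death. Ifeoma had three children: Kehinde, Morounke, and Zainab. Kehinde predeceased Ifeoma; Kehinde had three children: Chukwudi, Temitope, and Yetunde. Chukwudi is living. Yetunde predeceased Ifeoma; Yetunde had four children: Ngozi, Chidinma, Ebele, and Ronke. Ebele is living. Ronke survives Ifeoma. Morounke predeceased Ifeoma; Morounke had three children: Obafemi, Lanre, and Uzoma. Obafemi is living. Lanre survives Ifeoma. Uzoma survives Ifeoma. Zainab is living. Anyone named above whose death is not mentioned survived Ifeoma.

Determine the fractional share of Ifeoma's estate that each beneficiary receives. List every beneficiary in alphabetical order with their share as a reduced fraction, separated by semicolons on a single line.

There is no surviving spouse, so the entire estate passes to Ifeoma's descendants per stirpes.
The estate is divided into 3 equal shares of 1/3 among Kehinde, Morounke, Zainab.
Kehinde predeceased; the 1/3 allotted to Kehinde's branch passes to Kehinde's issue by representation.
The 1/3 is divided into 3 equal shares of 1/9 among Chukwudi, Temitope, Yetunde.
Chukwudi is living and takes 1/9.
Temitope is living and takes 1/9.
Yetunde predeceased; the 1/9 allotted to Yetunde's branch passes to Yetunde's issue by representation.
The 1/9 is divided into 4 equal shares of 1/36 among Ngozi, Chidinma, Ebele, Ronke.
Ngozi is living and takes 1/36.
Chidinma is living and takes 1/36.
Ebele is living and takes 1/36.
Ronke is living and takes 1/36.
Morounke predeceased; the 1/3 allotted to Morounke's branch passes to Morounke's issue by representation.
The 1/3 is divided into 3 equal shares of 1/9 among Obafemi, Lanre, Uzoma.
Obafemi is living and takes 1/9.
Lanre is living and takes 1/9.
Uzoma is living and takes 1/9.
Zainab is living and takes 1/3.

Chidinma 1/36; Chukwudi 1/9; Ebele 1/36; Lanre 1/9; Ngozi 1/36; Obafemi 1/9; Ronke 1/36; Temitope 1/9; Uzoma 1/9; Zainab 1/3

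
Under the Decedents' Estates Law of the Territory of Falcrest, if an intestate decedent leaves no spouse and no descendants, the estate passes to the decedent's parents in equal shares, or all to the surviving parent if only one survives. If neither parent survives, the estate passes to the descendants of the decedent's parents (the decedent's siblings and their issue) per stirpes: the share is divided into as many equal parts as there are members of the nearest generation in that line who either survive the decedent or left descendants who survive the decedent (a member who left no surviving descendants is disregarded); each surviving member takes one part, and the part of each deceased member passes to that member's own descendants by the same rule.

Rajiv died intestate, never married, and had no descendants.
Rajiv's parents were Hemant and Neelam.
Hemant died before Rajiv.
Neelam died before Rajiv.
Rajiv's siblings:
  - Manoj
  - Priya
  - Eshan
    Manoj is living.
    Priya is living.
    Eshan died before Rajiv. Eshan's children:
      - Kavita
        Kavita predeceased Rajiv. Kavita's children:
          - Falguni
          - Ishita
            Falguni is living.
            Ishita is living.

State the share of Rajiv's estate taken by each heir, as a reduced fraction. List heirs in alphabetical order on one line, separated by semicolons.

Neither parent survives and there are no descendants, so the estate passes to Rajiv's siblings and their issue per stirpes.
The estate is divided into 3 equal shares of 1/3 among Manoj, Priya, Eshan.
Manoj is living and takes 1/3.
Priya is living and takes 1/3.
Eshan predeceased; the 1/3 allotted to Eshan's branch passes to Eshan's issue by representation.
Kavita's line is the sole branch at this level, so the full 1/3 passes to Kavita's issue by representation.
The 1/3 is divided into 2 equal shares of 1/6 among Falguni, Ishita.
Falguni is living and takes 1/6.
Ishita is living and takes 1/6.

Falguni 1/6; Ishita 1/6; Manoj 1/3; Priya 1/3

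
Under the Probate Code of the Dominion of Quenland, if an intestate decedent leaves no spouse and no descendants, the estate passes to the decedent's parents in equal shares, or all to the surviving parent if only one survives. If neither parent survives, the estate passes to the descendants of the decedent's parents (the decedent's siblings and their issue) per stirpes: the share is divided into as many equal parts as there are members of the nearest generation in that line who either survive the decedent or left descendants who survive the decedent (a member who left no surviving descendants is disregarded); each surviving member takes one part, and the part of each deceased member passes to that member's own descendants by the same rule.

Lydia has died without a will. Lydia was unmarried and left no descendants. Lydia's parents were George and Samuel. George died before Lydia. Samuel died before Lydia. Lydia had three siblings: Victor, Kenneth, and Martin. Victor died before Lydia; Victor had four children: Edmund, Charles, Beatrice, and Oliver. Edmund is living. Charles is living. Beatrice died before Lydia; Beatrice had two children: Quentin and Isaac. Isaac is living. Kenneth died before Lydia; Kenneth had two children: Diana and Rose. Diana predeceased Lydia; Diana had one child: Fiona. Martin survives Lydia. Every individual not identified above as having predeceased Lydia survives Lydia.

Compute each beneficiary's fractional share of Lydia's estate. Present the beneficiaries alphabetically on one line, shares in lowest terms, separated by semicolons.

Charles 1/12; Edmund 1/12; Fiona 1/6; Isaac 1/24; Martin 1/3; Oliver 1/12; Quentin 1/24; Rose 1/6

Neither parent survives and there are no descendants, so the estate passes to Lydia's siblings and their issue per stirpes.
The estate is divided into 3 equal shares of 1/3 among Victor, Kenneth, Martin.
Victor predeceased; the 1/3 allotted to Victor's branch passes to Victor's issue by representation.
The 1/3 is divided into 4 equal shares of 1/12 among Edmund, Charles, Beatrice, Oliver.
Edmund is living and takes 1/12.
Charles is living and takes 1/12.
Beatrice predeceased; the 1/12 allotted to Beatrice's branch passes to Beatrice's issue by representation.
The 1/12 is divided into 2 equal shares of 1/24 among Quentin, Isaac.
Quentin is living and takes 1/24.
Isaac is living and takes 1/24.
Oliver is living and takes 1/12.
Kenneth predeceased; the 1/3 allotted to Kenneth's branch passes to Kenneth's issue by representation.
The 1/3 is divided into 2 equal shares of 1/6 among Diana, Rose.
Diana predeceased; the 1/6 allotted to Diana's branch passes to Diana's issue by representation.
Fiona is the sole taker at this level and receives the full 1/6.
Rose is living and takes 1/6.
Martin is living and takes 1/3.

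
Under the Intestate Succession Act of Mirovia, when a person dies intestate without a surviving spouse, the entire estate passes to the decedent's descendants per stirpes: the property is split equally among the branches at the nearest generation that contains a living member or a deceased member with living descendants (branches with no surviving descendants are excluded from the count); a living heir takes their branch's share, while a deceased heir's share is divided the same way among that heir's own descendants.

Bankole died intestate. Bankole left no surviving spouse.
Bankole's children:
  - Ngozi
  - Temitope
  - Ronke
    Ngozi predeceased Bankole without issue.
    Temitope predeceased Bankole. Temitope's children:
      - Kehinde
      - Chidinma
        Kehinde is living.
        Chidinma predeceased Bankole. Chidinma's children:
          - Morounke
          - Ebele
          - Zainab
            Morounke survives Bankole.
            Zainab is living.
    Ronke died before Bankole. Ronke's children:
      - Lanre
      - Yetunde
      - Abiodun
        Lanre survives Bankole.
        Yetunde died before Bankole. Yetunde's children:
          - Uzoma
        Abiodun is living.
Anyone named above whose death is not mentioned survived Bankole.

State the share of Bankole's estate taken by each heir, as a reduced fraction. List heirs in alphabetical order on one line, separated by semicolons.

Abiodun 1/6; Ebele 1/12; Kehinde 1/4; Lanre 1/6; Morounke 1/12; Uzoma 1/6; Zainab 1/12

There is no surviving spouse, so the entire estate passes to Bankole's descendants per stirpes.
Ngozi left no surviving issue, so that branch lapses and is disregarded.
The estate is divided into 2 equal shares of 1/2 among Temitope, Ronke.
Temitope predeceased; the 1/2 allotted to Temitope's branch passes to Temitope's issue by representation.
The 1/2 is divided into 2 equal shares of 1/4 among Kehinde, Chidinma.
Kehinde is living and takes 1/4.
Chidinma predeceased; the 1/4 allotted to Chidinma's branch passes to Chidinma's issue by representation.
The 1/4 is divided into 3 equal shares of 1/12 among Morounke, Ebele, Zainab.
Morounke is living and takes 1/12.
Ebele is living and takes 1/12.
Zainab is living and takes 1/12.
Ronke predeceased; the 1/2 allotted to Ronke's branch passes to Ronke's issue by representation.
The 1/2 is divided into 3 equal shares of 1/6 among Lanre, Yetunde, Abiodun.
Lanre is living and takes 1/6.
Yetunde predeceased; the 1/6 allotted to Yetunde's branch passes to Yetunde's issue by representation.
Uzoma is the sole taker at this level and receives the full 1/6.
Abiodun is living and takes 1/6.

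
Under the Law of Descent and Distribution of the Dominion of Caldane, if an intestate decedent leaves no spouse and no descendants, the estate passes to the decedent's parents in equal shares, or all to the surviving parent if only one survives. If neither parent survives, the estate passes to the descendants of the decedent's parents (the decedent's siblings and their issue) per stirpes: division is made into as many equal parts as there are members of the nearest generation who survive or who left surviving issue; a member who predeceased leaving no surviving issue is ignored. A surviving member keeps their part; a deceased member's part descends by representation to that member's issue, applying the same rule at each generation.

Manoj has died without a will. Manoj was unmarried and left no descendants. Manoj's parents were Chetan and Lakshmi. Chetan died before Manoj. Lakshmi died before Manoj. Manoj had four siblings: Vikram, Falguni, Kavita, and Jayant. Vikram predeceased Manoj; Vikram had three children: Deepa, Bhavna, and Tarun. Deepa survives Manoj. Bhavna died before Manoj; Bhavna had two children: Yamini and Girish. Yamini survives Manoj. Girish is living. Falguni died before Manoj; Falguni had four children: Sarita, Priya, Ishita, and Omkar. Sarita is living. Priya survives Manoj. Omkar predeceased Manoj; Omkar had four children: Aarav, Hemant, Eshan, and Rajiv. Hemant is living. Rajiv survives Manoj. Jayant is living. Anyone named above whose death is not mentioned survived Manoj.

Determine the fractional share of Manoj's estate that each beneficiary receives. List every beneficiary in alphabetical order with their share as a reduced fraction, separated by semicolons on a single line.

Aarav 1/64; Deepa 1/12; Eshan 1/64; Girish 1/24; Hemant 1/64; Ishita 1/16; Jayant 1/4; Kavita 1/4; Priya 1/16; Rajiv 1/64; Sarita 1/16; Tarun 1/12; Yamini 1/24

Neither parent survives and there are no descendants, so the estate passes to Manoj's siblings and their issue per stirpes.
The estate is divided into 4 equal shares of 1/4 among Vikram, Falguni, Kavita, Jayant.
Vikram predeceased; the 1/4 allotted to Vikram's branch passes to Vikram's issue by representation.
The 1/4 is divided into 3 equal shares of 1/12 among Deepa, Bhavna, Tarun.
Deepa is living and takes 1/12.
Bhavna predeceased; the 1/12 allotted to Bhavna's branch passes to Bhavna's issue by representation.
The 1/12 is divided into 2 equal shares of 1/24 among Yamini, Girish.
Yamini is living and takes 1/24.
Girish is living and takes 1/24.
Tarun is living and takes 1/12.
Falguni predeceased; the 1/4 allotted to Falguni's branch passes to Falguni's issue by representation.
The 1/4 is divided into 4 equal shares of 1/16 among Sarita, Priya, Ishita, Omkar.
Sarita is living and takes 1/16.
Priya is living and takes 1/16.
Ishita is living and takes 1/16.
Omkar predeceased; the 1/16 allotted to Omkar's branch passes to Omkar's issue by representation.
The 1/16 is divided into 4 equal shares of 1/64 among Aarav, Hemant, Eshan, Rajiv.
Aarav is living and takes 1/64.
Hemant is living and takes 1/64.
Eshan is living and takes 1/64.
Rajiv is living and takes 1/64.
Kavita is living and takes 1/4.
Jayant is living and takes 1/4.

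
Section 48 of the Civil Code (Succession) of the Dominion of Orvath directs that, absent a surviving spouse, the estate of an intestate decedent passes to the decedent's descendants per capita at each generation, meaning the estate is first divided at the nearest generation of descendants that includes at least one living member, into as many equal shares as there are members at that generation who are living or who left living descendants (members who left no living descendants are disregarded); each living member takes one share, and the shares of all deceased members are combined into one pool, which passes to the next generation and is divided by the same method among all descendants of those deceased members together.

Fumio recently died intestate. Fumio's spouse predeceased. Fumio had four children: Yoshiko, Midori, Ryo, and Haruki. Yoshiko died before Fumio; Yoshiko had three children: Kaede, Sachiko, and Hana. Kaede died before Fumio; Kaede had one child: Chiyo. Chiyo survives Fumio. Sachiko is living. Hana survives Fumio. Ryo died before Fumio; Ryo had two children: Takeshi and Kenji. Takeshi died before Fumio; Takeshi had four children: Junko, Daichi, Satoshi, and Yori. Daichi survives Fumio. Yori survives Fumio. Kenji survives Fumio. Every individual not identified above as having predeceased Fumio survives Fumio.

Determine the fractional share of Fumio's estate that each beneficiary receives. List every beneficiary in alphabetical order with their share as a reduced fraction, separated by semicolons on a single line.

Chiyo 1/25; Daichi 1/25; Hana 1/10; Haruki 1/4; Junko 1/25; Kenji 1/10; Midori 1/4; Sachiko 1/10; Satoshi 1/25; Yori 1/25

There is no surviving spouse, so the entire estate passes to Fumio's descendants per capita at each generation.
At generation 1 (Yoshiko, Midori, Ryo, Haruki) there are 4 shares of (1)/4 = 1/4 each.
Living: Midori and Haruki — each takes 1/4.
Deceased: Yoshiko and Ryo. Their combined 1/2 is pooled and carried to generation 2.
At generation 2 (Kaede, Sachiko, Hana, Takeshi, Kenji) there are 5 shares of (1/2)/5 = 1/10 each.
Living: Sachiko, Hana, and Kenji — each takes 1/10.
Deceased: Kaede and Takeshi. Their combined 1/5 is pooled and carried to generation 3.
At generation 3 (Chiyo, Junko, Daichi, Satoshi, Yori) there are 5 shares of (1/5)/5 = 1/25 each.
Living: Chiyo, Junko, Daichi, Satoshi, and Yori — each takes 1/25.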